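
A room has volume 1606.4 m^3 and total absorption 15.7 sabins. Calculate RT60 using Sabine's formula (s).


Given values:
  V = 1606.4 m^3
  A = 15.7 sabins
Formula: RT60 = 0.161 * V / A
Numerator: 0.161 * 1606.4 = 258.6304
RT60 = 258.6304 / 15.7 = 16.473

16.473 s


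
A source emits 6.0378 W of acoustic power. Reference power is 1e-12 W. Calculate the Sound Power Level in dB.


Given values:
  W = 6.0378 W
  W_ref = 1e-12 W
Formula: SWL = 10 * log10(W / W_ref)
Compute ratio: W / W_ref = 6037800000000
Compute log10: log10(6037800000000) = 12.780879
Multiply: SWL = 10 * 12.780879 = 127.81

127.81 dB


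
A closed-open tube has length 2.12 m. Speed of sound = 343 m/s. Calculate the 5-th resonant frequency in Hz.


Given values:
  Tube type: closed-open, L = 2.12 m, c = 343 m/s, n = 5
Formula: f_n = (2n - 1) * c / (4 * L)
Compute 2n - 1 = 2*5 - 1 = 9
Compute 4 * L = 4 * 2.12 = 8.48
f = 9 * 343 / 8.48
f = 364.03

364.03 Hz


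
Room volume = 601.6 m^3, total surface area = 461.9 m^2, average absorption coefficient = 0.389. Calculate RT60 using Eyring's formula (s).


Given values:
  V = 601.6 m^3, S = 461.9 m^2, alpha = 0.389
Formula: RT60 = 0.161 * V / (-S * ln(1 - alpha))
Compute ln(1 - 0.389) = ln(0.611) = -0.492658
Denominator: -461.9 * -0.492658 = 227.5587
Numerator: 0.161 * 601.6 = 96.8576
RT60 = 96.8576 / 227.5587 = 0.426

0.426 s


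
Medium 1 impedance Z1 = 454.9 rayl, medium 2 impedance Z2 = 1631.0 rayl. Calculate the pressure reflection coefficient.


Given values:
  Z1 = 454.9 rayl, Z2 = 1631.0 rayl
Formula: R = (Z2 - Z1) / (Z2 + Z1)
Numerator: Z2 - Z1 = 1631.0 - 454.9 = 1176.1
Denominator: Z2 + Z1 = 1631.0 + 454.9 = 2085.9
R = 1176.1 / 2085.9 = 0.5638

0.5638


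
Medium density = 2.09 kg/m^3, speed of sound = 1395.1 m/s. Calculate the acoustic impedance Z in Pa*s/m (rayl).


Given values:
  rho = 2.09 kg/m^3
  c = 1395.1 m/s
Formula: Z = rho * c
Z = 2.09 * 1395.1
Z = 2915.76

2915.76 rayl


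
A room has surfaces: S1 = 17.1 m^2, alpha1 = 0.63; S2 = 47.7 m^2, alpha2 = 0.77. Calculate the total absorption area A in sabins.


Given surfaces:
  Surface 1: 17.1 * 0.63 = 10.773
  Surface 2: 47.7 * 0.77 = 36.729
Formula: A = sum(Si * alpha_i)
A = 10.773 + 36.729
A = 47.5

47.5 sabins


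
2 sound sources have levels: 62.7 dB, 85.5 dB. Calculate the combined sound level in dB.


Formula: L_total = 10 * log10( sum(10^(Li/10)) )
  Source 1: 10^(62.7/10) = 1862087.1367
  Source 2: 10^(85.5/10) = 354813389.2336
Sum of linear values = 356675476.3703
L_total = 10 * log10(356675476.3703) = 85.52

85.52 dB


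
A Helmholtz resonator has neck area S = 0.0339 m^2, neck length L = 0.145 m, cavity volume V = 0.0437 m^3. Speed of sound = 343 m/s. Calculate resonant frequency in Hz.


Given values:
  S = 0.0339 m^2, L = 0.145 m, V = 0.0437 m^3, c = 343 m/s
Formula: f = (c / (2*pi)) * sqrt(S / (V * L))
Compute V * L = 0.0437 * 0.145 = 0.0063365
Compute S / (V * L) = 0.0339 / 0.0063365 = 5.35
Compute sqrt(5.35) = 2.313007
Compute c / (2*pi) = 343 / 6.283185 = 54.590148
f = 54.590148 * 2.313007 = 126.27

126.27 Hz


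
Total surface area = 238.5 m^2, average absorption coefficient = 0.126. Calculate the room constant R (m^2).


Given values:
  S = 238.5 m^2, alpha = 0.126
Formula: R = S * alpha / (1 - alpha)
Numerator: 238.5 * 0.126 = 30.051
Denominator: 1 - 0.126 = 0.874
R = 30.051 / 0.874 = 34.38

34.38 m^2


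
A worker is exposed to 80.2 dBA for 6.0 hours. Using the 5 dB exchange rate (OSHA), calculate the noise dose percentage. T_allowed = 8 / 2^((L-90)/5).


Given values:
  L = 80.2 dBA, T = 6.0 hours
Formula: T_allowed = 8 / 2^((L - 90) / 5)
Compute exponent: (80.2 - 90) / 5 = -1.96
Compute 2^(-1.96) = 0.257028
T_allowed = 8 / 0.257028 = 31.125014 hours
Dose = (T / T_allowed) * 100
Dose = (6.0 / 31.125014) * 100 = 19.28

19.28 %


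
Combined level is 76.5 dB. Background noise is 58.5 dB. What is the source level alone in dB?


Given values:
  L_total = 76.5 dB, L_bg = 58.5 dB
Formula: L_source = 10 * log10(10^(L_total/10) - 10^(L_bg/10))
Convert to linear:
  10^(76.5/10) = 44668359.2151
  10^(58.5/10) = 707945.7844
Difference: 44668359.2151 - 707945.7844 = 43960413.4307
L_source = 10 * log10(43960413.4307) = 76.43

76.43 dB


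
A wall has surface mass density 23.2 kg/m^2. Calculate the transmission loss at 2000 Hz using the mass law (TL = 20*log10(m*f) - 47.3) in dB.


Given values:
  m = 23.2 kg/m^2, f = 2000 Hz
Formula: TL = 20 * log10(m * f) - 47.3
Compute m * f = 23.2 * 2000 = 46400.0
Compute log10(46400.0) = 4.666518
Compute 20 * 4.666518 = 93.3304
TL = 93.3304 - 47.3 = 46.03

46.03 dB


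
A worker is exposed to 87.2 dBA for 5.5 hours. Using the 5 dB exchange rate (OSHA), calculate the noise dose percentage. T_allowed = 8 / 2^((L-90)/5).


Given values:
  L = 87.2 dBA, T = 5.5 hours
Formula: T_allowed = 8 / 2^((L - 90) / 5)
Compute exponent: (87.2 - 90) / 5 = -0.56
Compute 2^(-0.56) = 0.678302
T_allowed = 8 / 0.678302 = 11.794157 hours
Dose = (T / T_allowed) * 100
Dose = (5.5 / 11.794157) * 100 = 46.63

46.63 %


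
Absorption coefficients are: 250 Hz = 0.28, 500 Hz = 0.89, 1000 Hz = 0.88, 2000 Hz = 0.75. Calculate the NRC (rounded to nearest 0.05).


Given values:
  a_250 = 0.28, a_500 = 0.89
  a_1000 = 0.88, a_2000 = 0.75
Formula: NRC = (a250 + a500 + a1000 + a2000) / 4
Sum = 0.28 + 0.89 + 0.88 + 0.75 = 2.8
NRC = 2.8 / 4 = 0.7
Rounded to nearest 0.05: 0.7

0.7


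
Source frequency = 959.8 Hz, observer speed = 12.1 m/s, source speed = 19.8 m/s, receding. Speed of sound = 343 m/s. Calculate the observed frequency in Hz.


Given values:
  f_s = 959.8 Hz, v_o = 12.1 m/s, v_s = 19.8 m/s
  Direction: receding
Formula: f_o = f_s * (c - v_o) / (c + v_s)
Numerator: c - v_o = 343 - 12.1 = 330.9
Denominator: c + v_s = 343 + 19.8 = 362.8
f_o = 959.8 * 330.9 / 362.8 = 875.41

875.41 Hz


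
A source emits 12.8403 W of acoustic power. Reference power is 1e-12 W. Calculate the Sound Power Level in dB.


Given values:
  W = 12.8403 W
  W_ref = 1e-12 W
Formula: SWL = 10 * log10(W / W_ref)
Compute ratio: W / W_ref = 12840300000000
Compute log10: log10(12840300000000) = 13.108575
Multiply: SWL = 10 * 13.108575 = 131.09

131.09 dB


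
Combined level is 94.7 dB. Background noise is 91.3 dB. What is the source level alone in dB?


Given values:
  L_total = 94.7 dB, L_bg = 91.3 dB
Formula: L_source = 10 * log10(10^(L_total/10) - 10^(L_bg/10))
Convert to linear:
  10^(94.7/10) = 2951209226.6664
  10^(91.3/10) = 1348962882.5917
Difference: 2951209226.6664 - 1348962882.5917 = 1602246344.0747
L_source = 10 * log10(1602246344.0747) = 92.05

92.05 dB


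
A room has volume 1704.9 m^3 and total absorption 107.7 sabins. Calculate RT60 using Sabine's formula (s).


Given values:
  V = 1704.9 m^3
  A = 107.7 sabins
Formula: RT60 = 0.161 * V / A
Numerator: 0.161 * 1704.9 = 274.4889
RT60 = 274.4889 / 107.7 = 2.549

2.549 s


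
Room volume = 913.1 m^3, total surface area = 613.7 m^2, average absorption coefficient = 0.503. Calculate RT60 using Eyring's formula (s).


Given values:
  V = 913.1 m^3, S = 613.7 m^2, alpha = 0.503
Formula: RT60 = 0.161 * V / (-S * ln(1 - alpha))
Compute ln(1 - 0.503) = ln(0.497) = -0.699165
Denominator: -613.7 * -0.699165 = 429.0776
Numerator: 0.161 * 913.1 = 147.0091
RT60 = 147.0091 / 429.0776 = 0.343

0.343 s


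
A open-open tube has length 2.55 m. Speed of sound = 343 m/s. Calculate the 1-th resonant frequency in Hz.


Given values:
  Tube type: open-open, L = 2.55 m, c = 343 m/s, n = 1
Formula: f_n = n * c / (2 * L)
Compute 2 * L = 2 * 2.55 = 5.1
f = 1 * 343 / 5.1
f = 67.25

67.25 Hz


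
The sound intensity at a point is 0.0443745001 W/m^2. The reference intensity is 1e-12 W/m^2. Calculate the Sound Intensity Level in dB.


Given values:
  I = 0.0443745001 W/m^2
  I_ref = 1e-12 W/m^2
Formula: SIL = 10 * log10(I / I_ref)
Compute ratio: I / I_ref = 44374500100
Compute log10: log10(44374500100) = 10.647133
Multiply: SIL = 10 * 10.647133 = 106.47

106.47 dB


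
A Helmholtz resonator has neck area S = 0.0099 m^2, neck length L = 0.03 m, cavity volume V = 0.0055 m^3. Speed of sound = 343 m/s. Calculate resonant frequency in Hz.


Given values:
  S = 0.0099 m^2, L = 0.03 m, V = 0.0055 m^3, c = 343 m/s
Formula: f = (c / (2*pi)) * sqrt(S / (V * L))
Compute V * L = 0.0055 * 0.03 = 0.000165
Compute S / (V * L) = 0.0099 / 0.000165 = 60.0
Compute sqrt(60.0) = 7.745967
Compute c / (2*pi) = 343 / 6.283185 = 54.590148
f = 54.590148 * 7.745967 = 422.85

422.85 Hz


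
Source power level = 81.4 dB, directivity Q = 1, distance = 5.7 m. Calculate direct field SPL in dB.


Given values:
  Lw = 81.4 dB, Q = 1, r = 5.7 m
Formula: SPL = Lw + 10 * log10(Q / (4 * pi * r^2))
Compute 4 * pi * r^2 = 4 * pi * 5.7^2 = 408.2814
Compute Q / denom = 1 / 408.2814 = 0.00244929
Compute 10 * log10(0.00244929) = -26.1096
SPL = 81.4 + (-26.1096) = 55.29

55.29 dB


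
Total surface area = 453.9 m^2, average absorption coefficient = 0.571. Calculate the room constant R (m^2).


Given values:
  S = 453.9 m^2, alpha = 0.571
Formula: R = S * alpha / (1 - alpha)
Numerator: 453.9 * 0.571 = 259.1769
Denominator: 1 - 0.571 = 0.429
R = 259.1769 / 0.429 = 604.14

604.14 m^2


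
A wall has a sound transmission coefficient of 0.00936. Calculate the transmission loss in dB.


Given values:
  tau = 0.00936
Formula: TL = 10 * log10(1 / tau)
Compute 1 / tau = 1 / 0.00936 = 106.8376
Compute log10(106.8376) = 2.028724
TL = 10 * 2.028724 = 20.29

20.29 dB


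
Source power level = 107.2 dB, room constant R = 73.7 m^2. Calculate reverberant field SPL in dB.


Given values:
  Lw = 107.2 dB, R = 73.7 m^2
Formula: SPL = Lw + 10 * log10(4 / R)
Compute 4 / R = 4 / 73.7 = 0.054274
Compute 10 * log10(0.054274) = -12.6541
SPL = 107.2 + (-12.6541) = 94.55

94.55 dB


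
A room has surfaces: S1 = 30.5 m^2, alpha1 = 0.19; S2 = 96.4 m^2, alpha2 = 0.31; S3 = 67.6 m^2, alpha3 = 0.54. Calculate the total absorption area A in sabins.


Given surfaces:
  Surface 1: 30.5 * 0.19 = 5.795
  Surface 2: 96.4 * 0.31 = 29.884
  Surface 3: 67.6 * 0.54 = 36.504
Formula: A = sum(Si * alpha_i)
A = 5.795 + 29.884 + 36.504
A = 72.18

72.18 sabins


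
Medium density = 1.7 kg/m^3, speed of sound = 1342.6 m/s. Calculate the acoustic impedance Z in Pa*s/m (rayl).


Given values:
  rho = 1.7 kg/m^3
  c = 1342.6 m/s
Formula: Z = rho * c
Z = 1.7 * 1342.6
Z = 2282.42

2282.42 rayl


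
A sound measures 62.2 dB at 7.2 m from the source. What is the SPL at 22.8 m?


Given values:
  SPL1 = 62.2 dB, r1 = 7.2 m, r2 = 22.8 m
Formula: SPL2 = SPL1 - 20 * log10(r2 / r1)
Compute ratio: r2 / r1 = 22.8 / 7.2 = 3.1667
Compute log10: log10(3.1667) = 0.500607
Compute drop: 20 * 0.500607 = 10.0121
SPL2 = 62.2 - 10.0121 = 52.19

52.19 dB


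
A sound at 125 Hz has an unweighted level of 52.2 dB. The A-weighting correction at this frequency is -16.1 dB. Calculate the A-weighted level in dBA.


Given values:
  SPL = 52.2 dB
  A-weighting at 125 Hz = -16.1 dB
Formula: L_A = SPL + A_weight
L_A = 52.2 + (-16.1)
L_A = 36.1

36.1 dBA


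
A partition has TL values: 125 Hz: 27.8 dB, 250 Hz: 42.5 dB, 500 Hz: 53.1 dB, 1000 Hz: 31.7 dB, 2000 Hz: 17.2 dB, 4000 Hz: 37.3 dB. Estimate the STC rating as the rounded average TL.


Given TL values at each frequency:
  125 Hz: 27.8 dB
  250 Hz: 42.5 dB
  500 Hz: 53.1 dB
  1000 Hz: 31.7 dB
  2000 Hz: 17.2 dB
  4000 Hz: 37.3 dB
Formula: STC ~ round(average of TL values)
Sum = 27.8 + 42.5 + 53.1 + 31.7 + 17.2 + 37.3 = 209.6
Average = 209.6 / 6 = 34.93
Rounded: 35

35


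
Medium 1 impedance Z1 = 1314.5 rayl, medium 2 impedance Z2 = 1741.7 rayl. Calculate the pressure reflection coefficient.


Given values:
  Z1 = 1314.5 rayl, Z2 = 1741.7 rayl
Formula: R = (Z2 - Z1) / (Z2 + Z1)
Numerator: Z2 - Z1 = 1741.7 - 1314.5 = 427.2
Denominator: Z2 + Z1 = 1741.7 + 1314.5 = 3056.2
R = 427.2 / 3056.2 = 0.1398

0.1398


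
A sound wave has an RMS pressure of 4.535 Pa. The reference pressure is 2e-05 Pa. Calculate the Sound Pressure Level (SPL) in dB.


Given values:
  p = 4.535 Pa
  p_ref = 2e-05 Pa
Formula: SPL = 20 * log10(p / p_ref)
Compute ratio: p / p_ref = 4.535 / 2e-05 = 226750
Compute log10: log10(226750) = 5.355547
Multiply: SPL = 20 * 5.355547 = 107.11

107.11 dB


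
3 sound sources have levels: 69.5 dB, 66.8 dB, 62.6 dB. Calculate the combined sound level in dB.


Formula: L_total = 10 * log10( sum(10^(Li/10)) )
  Source 1: 10^(69.5/10) = 8912509.3813
  Source 2: 10^(66.8/10) = 4786300.9232
  Source 3: 10^(62.6/10) = 1819700.8586
Sum of linear values = 15518511.1631
L_total = 10 * log10(15518511.1631) = 71.91

71.91 dB


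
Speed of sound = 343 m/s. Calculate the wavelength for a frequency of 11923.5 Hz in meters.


Given values:
  c = 343 m/s, f = 11923.5 Hz
Formula: lambda = c / f
lambda = 343 / 11923.5
lambda = 0.0288

0.0288 m


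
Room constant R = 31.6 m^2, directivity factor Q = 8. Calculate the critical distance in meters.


Given values:
  R = 31.6 m^2, Q = 8
Formula: d_c = 0.141 * sqrt(Q * R)
Compute Q * R = 8 * 31.6 = 252.8
Compute sqrt(252.8) = 15.8997
d_c = 0.141 * 15.8997 = 2.242

2.242 m


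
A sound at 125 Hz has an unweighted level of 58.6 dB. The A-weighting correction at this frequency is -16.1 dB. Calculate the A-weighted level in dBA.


Given values:
  SPL = 58.6 dB
  A-weighting at 125 Hz = -16.1 dB
Formula: L_A = SPL + A_weight
L_A = 58.6 + (-16.1)
L_A = 42.5

42.5 dBA


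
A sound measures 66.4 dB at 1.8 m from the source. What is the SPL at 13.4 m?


Given values:
  SPL1 = 66.4 dB, r1 = 1.8 m, r2 = 13.4 m
Formula: SPL2 = SPL1 - 20 * log10(r2 / r1)
Compute ratio: r2 / r1 = 13.4 / 1.8 = 7.4444
Compute log10: log10(7.4444) = 0.87183
Compute drop: 20 * 0.87183 = 17.4366
SPL2 = 66.4 - 17.4366 = 48.96

48.96 dB


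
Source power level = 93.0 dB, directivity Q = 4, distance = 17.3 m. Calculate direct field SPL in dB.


Given values:
  Lw = 93.0 dB, Q = 4, r = 17.3 m
Formula: SPL = Lw + 10 * log10(Q / (4 * pi * r^2))
Compute 4 * pi * r^2 = 4 * pi * 17.3^2 = 3760.9891
Compute Q / denom = 4 / 3760.9891 = 0.00106355
Compute 10 * log10(0.00106355) = -29.7324
SPL = 93.0 + (-29.7324) = 63.27

63.27 dB


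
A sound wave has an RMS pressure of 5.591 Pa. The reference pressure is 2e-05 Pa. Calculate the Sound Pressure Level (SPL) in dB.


Given values:
  p = 5.591 Pa
  p_ref = 2e-05 Pa
Formula: SPL = 20 * log10(p / p_ref)
Compute ratio: p / p_ref = 5.591 / 2e-05 = 279550
Compute log10: log10(279550) = 5.446459
Multiply: SPL = 20 * 5.446459 = 108.93

108.93 dB


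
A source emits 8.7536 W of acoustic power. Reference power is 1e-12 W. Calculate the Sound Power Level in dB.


Given values:
  W = 8.7536 W
  W_ref = 1e-12 W
Formula: SWL = 10 * log10(W / W_ref)
Compute ratio: W / W_ref = 8753600000000
Compute log10: log10(8753600000000) = 12.942187
Multiply: SWL = 10 * 12.942187 = 129.42

129.42 dB


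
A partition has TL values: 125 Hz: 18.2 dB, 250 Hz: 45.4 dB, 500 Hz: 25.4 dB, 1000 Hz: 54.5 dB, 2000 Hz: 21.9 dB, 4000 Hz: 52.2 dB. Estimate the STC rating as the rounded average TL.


Given TL values at each frequency:
  125 Hz: 18.2 dB
  250 Hz: 45.4 dB
  500 Hz: 25.4 dB
  1000 Hz: 54.5 dB
  2000 Hz: 21.9 dB
  4000 Hz: 52.2 dB
Formula: STC ~ round(average of TL values)
Sum = 18.2 + 45.4 + 25.4 + 54.5 + 21.9 + 52.2 = 217.6
Average = 217.6 / 6 = 36.27
Rounded: 36

36


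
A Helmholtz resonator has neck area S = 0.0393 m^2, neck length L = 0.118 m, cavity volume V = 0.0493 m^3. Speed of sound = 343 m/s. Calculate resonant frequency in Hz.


Given values:
  S = 0.0393 m^2, L = 0.118 m, V = 0.0493 m^3, c = 343 m/s
Formula: f = (c / (2*pi)) * sqrt(S / (V * L))
Compute V * L = 0.0493 * 0.118 = 0.0058174
Compute S / (V * L) = 0.0393 / 0.0058174 = 6.7556
Compute sqrt(6.7556) = 2.599154
Compute c / (2*pi) = 343 / 6.283185 = 54.590148
f = 54.590148 * 2.599154 = 141.89

141.89 Hz


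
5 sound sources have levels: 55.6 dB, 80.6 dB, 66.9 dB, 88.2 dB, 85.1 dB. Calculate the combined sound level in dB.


Formula: L_total = 10 * log10( sum(10^(Li/10)) )
  Source 1: 10^(55.6/10) = 363078.0548
  Source 2: 10^(80.6/10) = 114815362.1497
  Source 3: 10^(66.9/10) = 4897788.1937
  Source 4: 10^(88.2/10) = 660693448.0076
  Source 5: 10^(85.1/10) = 323593656.9296
Sum of linear values = 1104363333.3354
L_total = 10 * log10(1104363333.3354) = 90.43

90.43 dB


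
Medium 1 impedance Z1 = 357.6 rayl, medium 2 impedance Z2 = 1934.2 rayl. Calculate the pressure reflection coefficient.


Given values:
  Z1 = 357.6 rayl, Z2 = 1934.2 rayl
Formula: R = (Z2 - Z1) / (Z2 + Z1)
Numerator: Z2 - Z1 = 1934.2 - 357.6 = 1576.6
Denominator: Z2 + Z1 = 1934.2 + 357.6 = 2291.8
R = 1576.6 / 2291.8 = 0.6879

0.6879


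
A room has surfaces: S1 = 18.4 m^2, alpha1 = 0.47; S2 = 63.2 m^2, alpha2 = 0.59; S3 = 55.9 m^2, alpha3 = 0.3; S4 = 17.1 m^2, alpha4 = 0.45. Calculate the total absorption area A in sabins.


Given surfaces:
  Surface 1: 18.4 * 0.47 = 8.648
  Surface 2: 63.2 * 0.59 = 37.288
  Surface 3: 55.9 * 0.3 = 16.77
  Surface 4: 17.1 * 0.45 = 7.695
Formula: A = sum(Si * alpha_i)
A = 8.648 + 37.288 + 16.77 + 7.695
A = 70.4

70.4 sabins


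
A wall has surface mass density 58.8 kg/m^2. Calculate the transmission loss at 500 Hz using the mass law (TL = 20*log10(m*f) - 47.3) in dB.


Given values:
  m = 58.8 kg/m^2, f = 500 Hz
Formula: TL = 20 * log10(m * f) - 47.3
Compute m * f = 58.8 * 500 = 29400.0
Compute log10(29400.0) = 4.468347
Compute 20 * 4.468347 = 89.3669
TL = 89.3669 - 47.3 = 42.07

42.07 dB


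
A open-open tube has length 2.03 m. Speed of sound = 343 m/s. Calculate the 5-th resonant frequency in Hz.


Given values:
  Tube type: open-open, L = 2.03 m, c = 343 m/s, n = 5
Formula: f_n = n * c / (2 * L)
Compute 2 * L = 2 * 2.03 = 4.06
f = 5 * 343 / 4.06
f = 422.41

422.41 Hz


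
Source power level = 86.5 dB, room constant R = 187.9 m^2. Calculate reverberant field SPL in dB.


Given values:
  Lw = 86.5 dB, R = 187.9 m^2
Formula: SPL = Lw + 10 * log10(4 / R)
Compute 4 / R = 4 / 187.9 = 0.021288
Compute 10 * log10(0.021288) = -16.7187
SPL = 86.5 + (-16.7187) = 69.78

69.78 dB


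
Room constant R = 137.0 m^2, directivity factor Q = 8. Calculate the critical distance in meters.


Given values:
  R = 137.0 m^2, Q = 8
Formula: d_c = 0.141 * sqrt(Q * R)
Compute Q * R = 8 * 137.0 = 1096.0
Compute sqrt(1096.0) = 33.1059
d_c = 0.141 * 33.1059 = 4.668

4.668 m


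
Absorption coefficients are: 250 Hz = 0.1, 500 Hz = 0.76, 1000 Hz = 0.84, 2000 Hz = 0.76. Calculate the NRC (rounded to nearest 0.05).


Given values:
  a_250 = 0.1, a_500 = 0.76
  a_1000 = 0.84, a_2000 = 0.76
Formula: NRC = (a250 + a500 + a1000 + a2000) / 4
Sum = 0.1 + 0.76 + 0.84 + 0.76 = 2.46
NRC = 2.46 / 4 = 0.615
Rounded to nearest 0.05: 0.6

0.6


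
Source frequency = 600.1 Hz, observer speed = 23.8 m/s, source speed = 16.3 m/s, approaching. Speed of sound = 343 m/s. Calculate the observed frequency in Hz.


Given values:
  f_s = 600.1 Hz, v_o = 23.8 m/s, v_s = 16.3 m/s
  Direction: approaching
Formula: f_o = f_s * (c + v_o) / (c - v_s)
Numerator: c + v_o = 343 + 23.8 = 366.8
Denominator: c - v_s = 343 - 16.3 = 326.7
f_o = 600.1 * 366.8 / 326.7 = 673.76

673.76 Hz


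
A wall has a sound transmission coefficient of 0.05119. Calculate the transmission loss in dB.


Given values:
  tau = 0.05119
Formula: TL = 10 * log10(1 / tau)
Compute 1 / tau = 1 / 0.05119 = 19.5351
Compute log10(19.5351) = 1.290816
TL = 10 * 1.290816 = 12.91

12.91 dB


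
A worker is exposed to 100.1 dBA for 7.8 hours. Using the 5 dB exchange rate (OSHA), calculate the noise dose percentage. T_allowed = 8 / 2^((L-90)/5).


Given values:
  L = 100.1 dBA, T = 7.8 hours
Formula: T_allowed = 8 / 2^((L - 90) / 5)
Compute exponent: (100.1 - 90) / 5 = 2.02
Compute 2^(2.02) = 4.055838
T_allowed = 8 / 4.055838 = 1.972465 hours
Dose = (T / T_allowed) * 100
Dose = (7.8 / 1.972465) * 100 = 395.44

395.44 %


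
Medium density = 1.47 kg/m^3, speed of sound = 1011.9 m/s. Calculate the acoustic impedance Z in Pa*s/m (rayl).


Given values:
  rho = 1.47 kg/m^3
  c = 1011.9 m/s
Formula: Z = rho * c
Z = 1.47 * 1011.9
Z = 1487.49

1487.49 rayl


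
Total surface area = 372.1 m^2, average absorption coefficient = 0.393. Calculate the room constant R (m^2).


Given values:
  S = 372.1 m^2, alpha = 0.393
Formula: R = S * alpha / (1 - alpha)
Numerator: 372.1 * 0.393 = 146.2353
Denominator: 1 - 0.393 = 0.607
R = 146.2353 / 0.607 = 240.91

240.91 m^2


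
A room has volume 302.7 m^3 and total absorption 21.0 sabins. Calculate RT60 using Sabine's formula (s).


Given values:
  V = 302.7 m^3
  A = 21.0 sabins
Formula: RT60 = 0.161 * V / A
Numerator: 0.161 * 302.7 = 48.7347
RT60 = 48.7347 / 21.0 = 2.321

2.321 s


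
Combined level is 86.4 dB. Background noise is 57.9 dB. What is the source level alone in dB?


Given values:
  L_total = 86.4 dB, L_bg = 57.9 dB
Formula: L_source = 10 * log10(10^(L_total/10) - 10^(L_bg/10))
Convert to linear:
  10^(86.4/10) = 436515832.2402
  10^(57.9/10) = 616595.0019
Difference: 436515832.2402 - 616595.0019 = 435899237.2383
L_source = 10 * log10(435899237.2383) = 86.39

86.39 dB


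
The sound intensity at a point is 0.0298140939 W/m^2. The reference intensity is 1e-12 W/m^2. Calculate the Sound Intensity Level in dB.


Given values:
  I = 0.0298140939 W/m^2
  I_ref = 1e-12 W/m^2
Formula: SIL = 10 * log10(I / I_ref)
Compute ratio: I / I_ref = 29814093900
Compute log10: log10(29814093900) = 10.474422
Multiply: SIL = 10 * 10.474422 = 104.74

104.74 dB


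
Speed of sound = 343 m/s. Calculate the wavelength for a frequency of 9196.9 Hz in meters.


Given values:
  c = 343 m/s, f = 9196.9 Hz
Formula: lambda = c / f
lambda = 343 / 9196.9
lambda = 0.0373

0.0373 m


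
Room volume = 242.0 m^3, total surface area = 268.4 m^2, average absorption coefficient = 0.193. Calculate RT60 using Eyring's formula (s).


Given values:
  V = 242.0 m^3, S = 268.4 m^2, alpha = 0.193
Formula: RT60 = 0.161 * V / (-S * ln(1 - alpha))
Compute ln(1 - 0.193) = ln(0.807) = -0.214432
Denominator: -268.4 * -0.214432 = 57.5535
Numerator: 0.161 * 242.0 = 38.962
RT60 = 38.962 / 57.5535 = 0.677

0.677 s


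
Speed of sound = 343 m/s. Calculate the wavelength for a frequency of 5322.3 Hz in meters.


Given values:
  c = 343 m/s, f = 5322.3 Hz
Formula: lambda = c / f
lambda = 343 / 5322.3
lambda = 0.0644

0.0644 m


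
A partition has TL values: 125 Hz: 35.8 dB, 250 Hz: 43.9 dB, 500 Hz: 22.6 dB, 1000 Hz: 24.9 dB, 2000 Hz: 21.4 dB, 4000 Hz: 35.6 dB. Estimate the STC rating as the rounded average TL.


Given TL values at each frequency:
  125 Hz: 35.8 dB
  250 Hz: 43.9 dB
  500 Hz: 22.6 dB
  1000 Hz: 24.9 dB
  2000 Hz: 21.4 dB
  4000 Hz: 35.6 dB
Formula: STC ~ round(average of TL values)
Sum = 35.8 + 43.9 + 22.6 + 24.9 + 21.4 + 35.6 = 184.2
Average = 184.2 / 6 = 30.7
Rounded: 31

31


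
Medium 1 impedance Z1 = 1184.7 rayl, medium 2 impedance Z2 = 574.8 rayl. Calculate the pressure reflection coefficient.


Given values:
  Z1 = 1184.7 rayl, Z2 = 574.8 rayl
Formula: R = (Z2 - Z1) / (Z2 + Z1)
Numerator: Z2 - Z1 = 574.8 - 1184.7 = -609.9
Denominator: Z2 + Z1 = 574.8 + 1184.7 = 1759.5
R = -609.9 / 1759.5 = -0.3466

-0.3466


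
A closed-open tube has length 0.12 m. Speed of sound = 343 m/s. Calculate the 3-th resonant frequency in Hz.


Given values:
  Tube type: closed-open, L = 0.12 m, c = 343 m/s, n = 3
Formula: f_n = (2n - 1) * c / (4 * L)
Compute 2n - 1 = 2*3 - 1 = 5
Compute 4 * L = 4 * 0.12 = 0.48
f = 5 * 343 / 0.48
f = 3572.92

3572.92 Hz


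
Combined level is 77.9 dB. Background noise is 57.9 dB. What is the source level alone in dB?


Given values:
  L_total = 77.9 dB, L_bg = 57.9 dB
Formula: L_source = 10 * log10(10^(L_total/10) - 10^(L_bg/10))
Convert to linear:
  10^(77.9/10) = 61659500.1861
  10^(57.9/10) = 616595.0019
Difference: 61659500.1861 - 616595.0019 = 61042905.1842
L_source = 10 * log10(61042905.1842) = 77.86

77.86 dB


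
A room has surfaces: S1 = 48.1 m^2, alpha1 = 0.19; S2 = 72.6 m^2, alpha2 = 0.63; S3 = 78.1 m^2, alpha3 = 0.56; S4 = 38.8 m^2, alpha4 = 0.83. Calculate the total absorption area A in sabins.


Given surfaces:
  Surface 1: 48.1 * 0.19 = 9.139
  Surface 2: 72.6 * 0.63 = 45.738
  Surface 3: 78.1 * 0.56 = 43.736
  Surface 4: 38.8 * 0.83 = 32.204
Formula: A = sum(Si * alpha_i)
A = 9.139 + 45.738 + 43.736 + 32.204
A = 130.82

130.82 sabins


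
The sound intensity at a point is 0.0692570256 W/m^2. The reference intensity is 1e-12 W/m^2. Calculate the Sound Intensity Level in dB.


Given values:
  I = 0.0692570256 W/m^2
  I_ref = 1e-12 W/m^2
Formula: SIL = 10 * log10(I / I_ref)
Compute ratio: I / I_ref = 69257025600
Compute log10: log10(69257025600) = 10.840464
Multiply: SIL = 10 * 10.840464 = 108.4

108.4 dB


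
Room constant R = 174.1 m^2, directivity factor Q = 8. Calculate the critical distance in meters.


Given values:
  R = 174.1 m^2, Q = 8
Formula: d_c = 0.141 * sqrt(Q * R)
Compute Q * R = 8 * 174.1 = 1392.8
Compute sqrt(1392.8) = 37.3202
d_c = 0.141 * 37.3202 = 5.262

5.262 m


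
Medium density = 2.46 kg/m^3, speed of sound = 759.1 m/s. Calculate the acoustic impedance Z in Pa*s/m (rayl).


Given values:
  rho = 2.46 kg/m^3
  c = 759.1 m/s
Formula: Z = rho * c
Z = 2.46 * 759.1
Z = 1867.39

1867.39 rayl


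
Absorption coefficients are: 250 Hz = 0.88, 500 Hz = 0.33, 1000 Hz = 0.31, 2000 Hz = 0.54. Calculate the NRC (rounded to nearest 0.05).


Given values:
  a_250 = 0.88, a_500 = 0.33
  a_1000 = 0.31, a_2000 = 0.54
Formula: NRC = (a250 + a500 + a1000 + a2000) / 4
Sum = 0.88 + 0.33 + 0.31 + 0.54 = 2.06
NRC = 2.06 / 4 = 0.515
Rounded to nearest 0.05: 0.5

0.5


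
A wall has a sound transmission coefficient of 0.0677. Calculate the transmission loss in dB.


Given values:
  tau = 0.0677
Formula: TL = 10 * log10(1 / tau)
Compute 1 / tau = 1 / 0.0677 = 14.771
Compute log10(14.771) = 1.16941
TL = 10 * 1.16941 = 11.69

11.69 dB


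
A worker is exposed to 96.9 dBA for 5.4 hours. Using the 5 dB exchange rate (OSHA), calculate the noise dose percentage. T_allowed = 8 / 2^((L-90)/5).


Given values:
  L = 96.9 dBA, T = 5.4 hours
Formula: T_allowed = 8 / 2^((L - 90) / 5)
Compute exponent: (96.9 - 90) / 5 = 1.38
Compute 2^(1.38) = 2.602684
T_allowed = 8 / 2.602684 = 3.07375 hours
Dose = (T / T_allowed) * 100
Dose = (5.4 / 3.07375) * 100 = 175.68

175.68 %


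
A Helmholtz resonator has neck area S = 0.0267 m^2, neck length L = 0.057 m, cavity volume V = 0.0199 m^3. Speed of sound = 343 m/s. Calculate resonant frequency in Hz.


Given values:
  S = 0.0267 m^2, L = 0.057 m, V = 0.0199 m^3, c = 343 m/s
Formula: f = (c / (2*pi)) * sqrt(S / (V * L))
Compute V * L = 0.0199 * 0.057 = 0.0011343
Compute S / (V * L) = 0.0267 / 0.0011343 = 23.5387
Compute sqrt(23.5387) = 4.85167
Compute c / (2*pi) = 343 / 6.283185 = 54.590148
f = 54.590148 * 4.85167 = 264.85

264.85 Hz


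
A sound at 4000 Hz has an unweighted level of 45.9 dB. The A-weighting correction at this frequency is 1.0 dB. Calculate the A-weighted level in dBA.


Given values:
  SPL = 45.9 dB
  A-weighting at 4000 Hz = 1.0 dB
Formula: L_A = SPL + A_weight
L_A = 45.9 + (1.0)
L_A = 46.9

46.9 dBA


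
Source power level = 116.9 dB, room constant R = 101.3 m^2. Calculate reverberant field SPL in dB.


Given values:
  Lw = 116.9 dB, R = 101.3 m^2
Formula: SPL = Lw + 10 * log10(4 / R)
Compute 4 / R = 4 / 101.3 = 0.039487
Compute 10 * log10(0.039487) = -14.0355
SPL = 116.9 + (-14.0355) = 102.86

102.86 dB


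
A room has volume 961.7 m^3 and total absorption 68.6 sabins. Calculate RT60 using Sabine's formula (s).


Given values:
  V = 961.7 m^3
  A = 68.6 sabins
Formula: RT60 = 0.161 * V / A
Numerator: 0.161 * 961.7 = 154.8337
RT60 = 154.8337 / 68.6 = 2.257

2.257 s


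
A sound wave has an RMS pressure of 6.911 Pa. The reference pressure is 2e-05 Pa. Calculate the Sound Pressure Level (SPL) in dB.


Given values:
  p = 6.911 Pa
  p_ref = 2e-05 Pa
Formula: SPL = 20 * log10(p / p_ref)
Compute ratio: p / p_ref = 6.911 / 2e-05 = 345550
Compute log10: log10(345550) = 5.538511
Multiply: SPL = 20 * 5.538511 = 110.77

110.77 dB


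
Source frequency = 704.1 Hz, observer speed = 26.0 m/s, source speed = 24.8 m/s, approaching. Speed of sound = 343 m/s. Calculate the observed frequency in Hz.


Given values:
  f_s = 704.1 Hz, v_o = 26.0 m/s, v_s = 24.8 m/s
  Direction: approaching
Formula: f_o = f_s * (c + v_o) / (c - v_s)
Numerator: c + v_o = 343 + 26.0 = 369.0
Denominator: c - v_s = 343 - 24.8 = 318.2
f_o = 704.1 * 369.0 / 318.2 = 816.51

816.51 Hz


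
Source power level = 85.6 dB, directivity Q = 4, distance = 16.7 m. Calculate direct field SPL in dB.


Given values:
  Lw = 85.6 dB, Q = 4, r = 16.7 m
Formula: SPL = Lw + 10 * log10(Q / (4 * pi * r^2))
Compute 4 * pi * r^2 = 4 * pi * 16.7^2 = 3504.6351
Compute Q / denom = 4 / 3504.6351 = 0.00114135
Compute 10 * log10(0.00114135) = -29.4258
SPL = 85.6 + (-29.4258) = 56.17

56.17 dB


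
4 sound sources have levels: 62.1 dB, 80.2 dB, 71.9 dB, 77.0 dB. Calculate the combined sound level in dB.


Formula: L_total = 10 * log10( sum(10^(Li/10)) )
  Source 1: 10^(62.1/10) = 1621810.0974
  Source 2: 10^(80.2/10) = 104712854.8051
  Source 3: 10^(71.9/10) = 15488166.1891
  Source 4: 10^(77.0/10) = 50118723.3627
Sum of linear values = 171941554.4543
L_total = 10 * log10(171941554.4543) = 82.35

82.35 dB


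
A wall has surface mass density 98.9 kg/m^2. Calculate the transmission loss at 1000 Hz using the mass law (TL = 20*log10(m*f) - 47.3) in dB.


Given values:
  m = 98.9 kg/m^2, f = 1000 Hz
Formula: TL = 20 * log10(m * f) - 47.3
Compute m * f = 98.9 * 1000 = 98900.0
Compute log10(98900.0) = 4.995196
Compute 20 * 4.995196 = 99.9039
TL = 99.9039 - 47.3 = 52.6

52.6 dB


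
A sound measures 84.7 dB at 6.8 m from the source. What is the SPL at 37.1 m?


Given values:
  SPL1 = 84.7 dB, r1 = 6.8 m, r2 = 37.1 m
Formula: SPL2 = SPL1 - 20 * log10(r2 / r1)
Compute ratio: r2 / r1 = 37.1 / 6.8 = 5.4559
Compute log10: log10(5.4559) = 0.736866
Compute drop: 20 * 0.736866 = 14.7373
SPL2 = 84.7 - 14.7373 = 69.96

69.96 dB


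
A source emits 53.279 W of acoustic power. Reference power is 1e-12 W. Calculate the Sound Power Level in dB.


Given values:
  W = 53.279 W
  W_ref = 1e-12 W
Formula: SWL = 10 * log10(W / W_ref)
Compute ratio: W / W_ref = 53279000000000
Compute log10: log10(53279000000000) = 13.726556
Multiply: SWL = 10 * 13.726556 = 137.27

137.27 dB


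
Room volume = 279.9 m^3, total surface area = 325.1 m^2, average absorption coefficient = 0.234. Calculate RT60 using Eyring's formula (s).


Given values:
  V = 279.9 m^3, S = 325.1 m^2, alpha = 0.234
Formula: RT60 = 0.161 * V / (-S * ln(1 - alpha))
Compute ln(1 - 0.234) = ln(0.766) = -0.266573
Denominator: -325.1 * -0.266573 = 86.6629
Numerator: 0.161 * 279.9 = 45.0639
RT60 = 45.0639 / 86.6629 = 0.52

0.52 s


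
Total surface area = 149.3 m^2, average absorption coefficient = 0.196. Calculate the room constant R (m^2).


Given values:
  S = 149.3 m^2, alpha = 0.196
Formula: R = S * alpha / (1 - alpha)
Numerator: 149.3 * 0.196 = 29.2628
Denominator: 1 - 0.196 = 0.804
R = 29.2628 / 0.804 = 36.4

36.4 m^2


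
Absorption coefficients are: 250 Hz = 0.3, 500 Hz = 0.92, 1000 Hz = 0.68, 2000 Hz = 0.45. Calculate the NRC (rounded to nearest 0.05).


Given values:
  a_250 = 0.3, a_500 = 0.92
  a_1000 = 0.68, a_2000 = 0.45
Formula: NRC = (a250 + a500 + a1000 + a2000) / 4
Sum = 0.3 + 0.92 + 0.68 + 0.45 = 2.35
NRC = 2.35 / 4 = 0.5875
Rounded to nearest 0.05: 0.6

0.6


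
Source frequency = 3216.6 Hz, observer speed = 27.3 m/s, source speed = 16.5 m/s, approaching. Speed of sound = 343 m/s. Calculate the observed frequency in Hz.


Given values:
  f_s = 3216.6 Hz, v_o = 27.3 m/s, v_s = 16.5 m/s
  Direction: approaching
Formula: f_o = f_s * (c + v_o) / (c - v_s)
Numerator: c + v_o = 343 + 27.3 = 370.3
Denominator: c - v_s = 343 - 16.5 = 326.5
f_o = 3216.6 * 370.3 / 326.5 = 3648.11

3648.11 Hz


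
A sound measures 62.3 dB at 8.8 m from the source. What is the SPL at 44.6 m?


Given values:
  SPL1 = 62.3 dB, r1 = 8.8 m, r2 = 44.6 m
Formula: SPL2 = SPL1 - 20 * log10(r2 / r1)
Compute ratio: r2 / r1 = 44.6 / 8.8 = 5.0682
Compute log10: log10(5.0682) = 0.704854
Compute drop: 20 * 0.704854 = 14.0971
SPL2 = 62.3 - 14.0971 = 48.2

48.2 dB


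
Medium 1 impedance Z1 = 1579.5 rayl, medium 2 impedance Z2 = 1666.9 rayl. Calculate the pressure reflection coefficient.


Given values:
  Z1 = 1579.5 rayl, Z2 = 1666.9 rayl
Formula: R = (Z2 - Z1) / (Z2 + Z1)
Numerator: Z2 - Z1 = 1666.9 - 1579.5 = 87.4
Denominator: Z2 + Z1 = 1666.9 + 1579.5 = 3246.4
R = 87.4 / 3246.4 = 0.0269

0.0269


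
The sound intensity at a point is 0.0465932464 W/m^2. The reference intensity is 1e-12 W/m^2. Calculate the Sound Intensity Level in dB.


Given values:
  I = 0.0465932464 W/m^2
  I_ref = 1e-12 W/m^2
Formula: SIL = 10 * log10(I / I_ref)
Compute ratio: I / I_ref = 46593246400
Compute log10: log10(46593246400) = 10.668323
Multiply: SIL = 10 * 10.668323 = 106.68

106.68 dB


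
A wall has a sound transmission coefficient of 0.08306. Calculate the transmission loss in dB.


Given values:
  tau = 0.08306
Formula: TL = 10 * log10(1 / tau)
Compute 1 / tau = 1 / 0.08306 = 12.0395
Compute log10(12.0395) = 1.080608
TL = 10 * 1.080608 = 10.81

10.81 dB


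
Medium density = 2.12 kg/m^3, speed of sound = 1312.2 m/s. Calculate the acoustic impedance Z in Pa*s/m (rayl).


Given values:
  rho = 2.12 kg/m^3
  c = 1312.2 m/s
Formula: Z = rho * c
Z = 2.12 * 1312.2
Z = 2781.86

2781.86 rayl


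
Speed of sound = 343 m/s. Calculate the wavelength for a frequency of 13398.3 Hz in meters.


Given values:
  c = 343 m/s, f = 13398.3 Hz
Formula: lambda = c / f
lambda = 343 / 13398.3
lambda = 0.0256

0.0256 m


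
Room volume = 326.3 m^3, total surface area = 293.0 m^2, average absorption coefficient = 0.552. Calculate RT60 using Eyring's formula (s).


Given values:
  V = 326.3 m^3, S = 293.0 m^2, alpha = 0.552
Formula: RT60 = 0.161 * V / (-S * ln(1 - alpha))
Compute ln(1 - 0.552) = ln(0.448) = -0.802962
Denominator: -293.0 * -0.802962 = 235.2679
Numerator: 0.161 * 326.3 = 52.5343
RT60 = 52.5343 / 235.2679 = 0.223

0.223 s


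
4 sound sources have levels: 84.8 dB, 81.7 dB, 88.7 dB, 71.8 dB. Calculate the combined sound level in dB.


Formula: L_total = 10 * log10( sum(10^(Li/10)) )
  Source 1: 10^(84.8/10) = 301995172.0402
  Source 2: 10^(81.7/10) = 147910838.8168
  Source 3: 10^(88.7/10) = 741310241.3009
  Source 4: 10^(71.8/10) = 15135612.4844
Sum of linear values = 1206351864.6423
L_total = 10 * log10(1206351864.6423) = 90.81

90.81 dB


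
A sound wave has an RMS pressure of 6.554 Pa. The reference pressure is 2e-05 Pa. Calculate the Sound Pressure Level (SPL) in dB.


Given values:
  p = 6.554 Pa
  p_ref = 2e-05 Pa
Formula: SPL = 20 * log10(p / p_ref)
Compute ratio: p / p_ref = 6.554 / 2e-05 = 327700
Compute log10: log10(327700) = 5.515476
Multiply: SPL = 20 * 5.515476 = 110.31

110.31 dB


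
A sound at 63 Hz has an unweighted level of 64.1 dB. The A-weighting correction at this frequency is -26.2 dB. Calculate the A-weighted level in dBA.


Given values:
  SPL = 64.1 dB
  A-weighting at 63 Hz = -26.2 dB
Formula: L_A = SPL + A_weight
L_A = 64.1 + (-26.2)
L_A = 37.9

37.9 dBA


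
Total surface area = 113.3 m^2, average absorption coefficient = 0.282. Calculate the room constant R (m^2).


Given values:
  S = 113.3 m^2, alpha = 0.282
Formula: R = S * alpha / (1 - alpha)
Numerator: 113.3 * 0.282 = 31.9506
Denominator: 1 - 0.282 = 0.718
R = 31.9506 / 0.718 = 44.5

44.5 m^2


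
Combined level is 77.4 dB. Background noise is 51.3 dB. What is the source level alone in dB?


Given values:
  L_total = 77.4 dB, L_bg = 51.3 dB
Formula: L_source = 10 * log10(10^(L_total/10) - 10^(L_bg/10))
Convert to linear:
  10^(77.4/10) = 54954087.3858
  10^(51.3/10) = 134896.2883
Difference: 54954087.3858 - 134896.2883 = 54819191.0975
L_source = 10 * log10(54819191.0975) = 77.39

77.39 dB


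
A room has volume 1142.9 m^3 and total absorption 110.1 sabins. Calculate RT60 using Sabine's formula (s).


Given values:
  V = 1142.9 m^3
  A = 110.1 sabins
Formula: RT60 = 0.161 * V / A
Numerator: 0.161 * 1142.9 = 184.0069
RT60 = 184.0069 / 110.1 = 1.671

1.671 s


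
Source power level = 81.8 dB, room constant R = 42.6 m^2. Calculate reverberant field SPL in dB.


Given values:
  Lw = 81.8 dB, R = 42.6 m^2
Formula: SPL = Lw + 10 * log10(4 / R)
Compute 4 / R = 4 / 42.6 = 0.093897
Compute 10 * log10(0.093897) = -10.2735
SPL = 81.8 + (-10.2735) = 71.53

71.53 dB


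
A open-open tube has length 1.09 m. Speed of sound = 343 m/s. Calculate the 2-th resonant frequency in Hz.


Given values:
  Tube type: open-open, L = 1.09 m, c = 343 m/s, n = 2
Formula: f_n = n * c / (2 * L)
Compute 2 * L = 2 * 1.09 = 2.18
f = 2 * 343 / 2.18
f = 314.68

314.68 Hz


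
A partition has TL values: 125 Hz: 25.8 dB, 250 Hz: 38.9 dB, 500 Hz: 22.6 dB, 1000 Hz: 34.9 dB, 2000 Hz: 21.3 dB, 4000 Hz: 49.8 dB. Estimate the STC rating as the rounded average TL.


Given TL values at each frequency:
  125 Hz: 25.8 dB
  250 Hz: 38.9 dB
  500 Hz: 22.6 dB
  1000 Hz: 34.9 dB
  2000 Hz: 21.3 dB
  4000 Hz: 49.8 dB
Formula: STC ~ round(average of TL values)
Sum = 25.8 + 38.9 + 22.6 + 34.9 + 21.3 + 49.8 = 193.3
Average = 193.3 / 6 = 32.22
Rounded: 32

32


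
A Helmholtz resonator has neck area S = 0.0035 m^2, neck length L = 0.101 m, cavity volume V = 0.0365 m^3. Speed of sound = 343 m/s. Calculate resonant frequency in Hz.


Given values:
  S = 0.0035 m^2, L = 0.101 m, V = 0.0365 m^3, c = 343 m/s
Formula: f = (c / (2*pi)) * sqrt(S / (V * L))
Compute V * L = 0.0365 * 0.101 = 0.0036865
Compute S / (V * L) = 0.0035 / 0.0036865 = 0.9494
Compute sqrt(0.9494) = 0.974372
Compute c / (2*pi) = 343 / 6.283185 = 54.590148
f = 54.590148 * 0.974372 = 53.19

53.19 Hz


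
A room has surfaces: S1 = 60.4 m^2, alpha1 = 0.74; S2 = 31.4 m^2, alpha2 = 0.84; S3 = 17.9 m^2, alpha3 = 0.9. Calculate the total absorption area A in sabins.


Given surfaces:
  Surface 1: 60.4 * 0.74 = 44.696
  Surface 2: 31.4 * 0.84 = 26.376
  Surface 3: 17.9 * 0.9 = 16.11
Formula: A = sum(Si * alpha_i)
A = 44.696 + 26.376 + 16.11
A = 87.18

87.18 sabins


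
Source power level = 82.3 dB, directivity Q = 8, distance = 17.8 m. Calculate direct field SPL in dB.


Given values:
  Lw = 82.3 dB, Q = 8, r = 17.8 m
Formula: SPL = Lw + 10 * log10(Q / (4 * pi * r^2))
Compute 4 * pi * r^2 = 4 * pi * 17.8^2 = 3981.5289
Compute Q / denom = 8 / 3981.5289 = 0.00200928
Compute 10 * log10(0.00200928) = -26.9696
SPL = 82.3 + (-26.9696) = 55.33

55.33 dB


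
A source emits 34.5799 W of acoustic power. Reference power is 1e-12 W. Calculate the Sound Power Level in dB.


Given values:
  W = 34.5799 W
  W_ref = 1e-12 W
Formula: SWL = 10 * log10(W / W_ref)
Compute ratio: W / W_ref = 34579900000000
Compute log10: log10(34579900000000) = 13.538824
Multiply: SWL = 10 * 13.538824 = 135.39

135.39 dB


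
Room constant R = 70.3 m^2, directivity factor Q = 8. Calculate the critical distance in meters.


Given values:
  R = 70.3 m^2, Q = 8
Formula: d_c = 0.141 * sqrt(Q * R)
Compute Q * R = 8 * 70.3 = 562.4
Compute sqrt(562.4) = 23.715
d_c = 0.141 * 23.715 = 3.344

3.344 m


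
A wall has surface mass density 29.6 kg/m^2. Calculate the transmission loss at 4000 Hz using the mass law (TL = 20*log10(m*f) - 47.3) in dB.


Given values:
  m = 29.6 kg/m^2, f = 4000 Hz
Formula: TL = 20 * log10(m * f) - 47.3
Compute m * f = 29.6 * 4000 = 118400.0
Compute log10(118400.0) = 5.073352
Compute 20 * 5.073352 = 101.467
TL = 101.467 - 47.3 = 54.17

54.17 dB


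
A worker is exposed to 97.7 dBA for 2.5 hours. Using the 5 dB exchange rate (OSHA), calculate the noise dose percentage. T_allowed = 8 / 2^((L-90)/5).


Given values:
  L = 97.7 dBA, T = 2.5 hours
Formula: T_allowed = 8 / 2^((L - 90) / 5)
Compute exponent: (97.7 - 90) / 5 = 1.54
Compute 2^(1.54) = 2.907945
T_allowed = 8 / 2.907945 = 2.751084 hours
Dose = (T / T_allowed) * 100
Dose = (2.5 / 2.751084) * 100 = 90.87

90.87 %
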